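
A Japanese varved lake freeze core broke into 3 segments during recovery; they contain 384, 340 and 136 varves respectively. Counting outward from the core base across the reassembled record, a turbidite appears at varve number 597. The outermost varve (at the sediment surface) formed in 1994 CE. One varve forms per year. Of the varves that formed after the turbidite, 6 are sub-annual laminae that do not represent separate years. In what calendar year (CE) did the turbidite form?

1737 CE

Total varves = 384 + 340 + 136 = 860.
The turbidite sits at varve 597 from the core base, so 860 − 597 = 263 varves formed after it.
Removing the 6 false varves leaves 263 − 6 = 257 true varves beyond the turbidite.
Counting back 257 years from 1994 CE places the turbidite in 1994 − 257 = 1737 CE.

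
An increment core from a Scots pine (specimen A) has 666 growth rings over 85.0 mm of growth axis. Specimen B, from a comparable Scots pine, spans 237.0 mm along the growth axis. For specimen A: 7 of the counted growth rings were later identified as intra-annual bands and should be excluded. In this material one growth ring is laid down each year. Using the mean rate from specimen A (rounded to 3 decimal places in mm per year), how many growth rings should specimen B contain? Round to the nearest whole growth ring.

1837 growth rings

Specimen A: adjusted count: 666 − 7 = 659 growth rings.
A: Mean rate = 85.0 mm / 659 years ≈ 0.129 mm/year.
For B, 237.0 / 0.129 = 1837.21 years ≈ 1837 growth rings.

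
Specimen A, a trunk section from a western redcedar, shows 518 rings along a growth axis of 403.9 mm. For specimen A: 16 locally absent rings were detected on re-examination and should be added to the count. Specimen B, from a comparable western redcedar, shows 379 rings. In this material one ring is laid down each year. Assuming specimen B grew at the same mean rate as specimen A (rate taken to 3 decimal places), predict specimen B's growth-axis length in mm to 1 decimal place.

Specimen A: adjusted count: 518 + 16 = 534 rings.
A: Mean rate = 403.9 mm / 534 years ≈ 0.756 mm/year.
For B, 0.756 mm/year × 379 years = 286.5 mm.

286.5 mm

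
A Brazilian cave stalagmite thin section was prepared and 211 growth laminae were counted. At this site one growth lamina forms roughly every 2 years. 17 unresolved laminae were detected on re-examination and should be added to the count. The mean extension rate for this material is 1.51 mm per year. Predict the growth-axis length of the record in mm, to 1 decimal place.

688.6 mm

Correcting the raw count gives 211 + 17 = 228 true growth laminae.
At 2 years per growth lamina, 228 × 2 = 456 years.
456 years at 1.51 mm/year gives 1.51 × 456 = 688.6 mm.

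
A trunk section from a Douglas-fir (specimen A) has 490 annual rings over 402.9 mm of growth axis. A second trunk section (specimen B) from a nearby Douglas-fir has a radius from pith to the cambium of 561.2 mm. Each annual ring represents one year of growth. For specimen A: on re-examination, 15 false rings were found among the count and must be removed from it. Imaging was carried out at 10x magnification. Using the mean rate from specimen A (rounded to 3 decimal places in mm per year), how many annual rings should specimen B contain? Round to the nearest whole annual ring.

Specimen A: after corrections the count is 490 − 15 = 475 annual rings.
A: Extension rate ≈ 402.9 / 475 = 0.848 mm/yr.
For B, 561.2 / 0.848 = 661.79 years ≈ 662 annual rings.

662 annual rings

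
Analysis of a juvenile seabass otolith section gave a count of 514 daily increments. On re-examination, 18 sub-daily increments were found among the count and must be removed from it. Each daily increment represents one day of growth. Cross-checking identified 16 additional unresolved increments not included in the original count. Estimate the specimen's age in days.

512 days

Correcting the raw count gives 514 − 18 + 16 = 512 true daily increments.
One daily increment per day makes the duration 512 days.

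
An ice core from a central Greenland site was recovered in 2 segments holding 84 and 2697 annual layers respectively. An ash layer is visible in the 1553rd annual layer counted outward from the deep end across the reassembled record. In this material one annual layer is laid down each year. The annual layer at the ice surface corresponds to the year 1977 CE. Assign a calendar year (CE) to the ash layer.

Total annual layers = 84 + 2697 = 2781.
The ash layer sits at annual layer 1553 from the deep end, so 2781 − 1553 = 1228 annual layers formed after it.
The annual layer at the ice surface is 1977 CE, so the ash layer dates to 1977 − 1228 = 749 CE.

749 CE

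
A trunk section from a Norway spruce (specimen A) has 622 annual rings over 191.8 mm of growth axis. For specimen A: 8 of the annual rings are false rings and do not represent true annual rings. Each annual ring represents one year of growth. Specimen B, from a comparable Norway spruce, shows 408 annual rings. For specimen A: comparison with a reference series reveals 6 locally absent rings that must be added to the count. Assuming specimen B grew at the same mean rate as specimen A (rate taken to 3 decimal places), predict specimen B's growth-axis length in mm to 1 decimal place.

Specimen A: true annual ring count = 622 − 8 + 6 = 620.
A: 191.8 mm over 620 years gives 191.8 / 620 ≈ 0.309 mm per year.
For B, 0.309 mm/year × 408 years = 126.1 mm.

126.1 mm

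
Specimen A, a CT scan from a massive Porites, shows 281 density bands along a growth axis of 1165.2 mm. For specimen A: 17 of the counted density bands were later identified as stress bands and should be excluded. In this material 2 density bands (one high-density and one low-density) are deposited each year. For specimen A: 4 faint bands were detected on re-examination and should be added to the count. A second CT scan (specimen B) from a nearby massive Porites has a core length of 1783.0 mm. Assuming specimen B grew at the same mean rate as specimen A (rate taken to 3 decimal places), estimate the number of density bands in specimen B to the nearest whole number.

Specimen A: adjusted count: 281 − 17 + 4 = 268 density bands.
Specimen A: dividing by 2 density bands per year: 268 / 2 = 134 years.
A: Mean rate = 1165.2 mm / 134 years ≈ 8.696 mm/yr.
Specimen B: 1783.0 mm / 8.696 mm per year = 205.04 years; at 2 density bands per year that is 205.04 × 2 ≈ 410 density bands.

410 density bands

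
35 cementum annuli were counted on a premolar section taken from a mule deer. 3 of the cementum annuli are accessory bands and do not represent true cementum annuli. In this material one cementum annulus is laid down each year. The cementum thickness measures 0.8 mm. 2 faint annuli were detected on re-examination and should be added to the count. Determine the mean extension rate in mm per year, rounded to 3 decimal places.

0.024 mm per year

After corrections the count is 35 − 3 + 2 = 34 cementum annuli.
Mean rate = 0.8 mm / 34 years ≈ 0.024 mm per year.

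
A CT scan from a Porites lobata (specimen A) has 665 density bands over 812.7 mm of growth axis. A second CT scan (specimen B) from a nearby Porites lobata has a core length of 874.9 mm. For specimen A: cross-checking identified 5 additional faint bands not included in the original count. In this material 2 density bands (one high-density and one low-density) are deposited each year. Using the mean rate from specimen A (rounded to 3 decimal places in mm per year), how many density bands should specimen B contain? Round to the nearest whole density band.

721 density bands

Specimen A: true density band count = 665 + 5 = 670.
Specimen A: with 2 density bands per year, 670 / 2 = 335 years.
A: Mean rate = 812.7 mm / 335 years ≈ 2.426 mm/year.
For B, 874.9 / 2.426 = 360.63 years; at 2 density bands per year that is 360.63 × 2 ≈ 721 density bands.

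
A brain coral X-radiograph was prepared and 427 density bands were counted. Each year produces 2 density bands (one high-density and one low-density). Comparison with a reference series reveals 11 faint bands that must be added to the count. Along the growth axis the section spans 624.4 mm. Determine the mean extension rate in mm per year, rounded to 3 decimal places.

True density band count = 427 + 11 = 438.
Dividing by 2 density bands per year: 438 / 2 = 219 years.
624.4 mm over 219 years gives 624.4 / 219 ≈ 2.851 mm per year.

2.851 mm per year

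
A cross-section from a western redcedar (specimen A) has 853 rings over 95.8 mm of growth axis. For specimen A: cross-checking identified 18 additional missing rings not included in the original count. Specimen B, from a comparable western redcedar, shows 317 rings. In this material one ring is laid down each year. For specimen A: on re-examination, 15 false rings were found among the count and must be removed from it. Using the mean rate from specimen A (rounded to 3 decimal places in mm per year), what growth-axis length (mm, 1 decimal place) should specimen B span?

Specimen A: after corrections the count is 853 − 15 + 18 = 856 rings.
A: Mean rate = 95.8 mm / 856 years ≈ 0.112 mm/yr.
Length of B = 0.112 × 317 = 35.5 mm.

35.5 mm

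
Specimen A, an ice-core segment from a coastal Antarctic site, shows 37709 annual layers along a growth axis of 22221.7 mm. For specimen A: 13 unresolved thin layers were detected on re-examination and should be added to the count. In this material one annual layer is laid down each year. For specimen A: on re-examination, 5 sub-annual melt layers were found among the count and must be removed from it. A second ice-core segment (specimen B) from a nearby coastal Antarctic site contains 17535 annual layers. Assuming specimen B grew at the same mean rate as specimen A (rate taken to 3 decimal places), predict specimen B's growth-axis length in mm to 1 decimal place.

Specimen A: true annual layer count = 37709 − 5 + 13 = 37717.
A: Mean rate = 22221.7 mm / 37717 years ≈ 0.589 mm per year.
B's length ≈ 0.589 × 17535 = 10328.1 mm.

10328.1 mm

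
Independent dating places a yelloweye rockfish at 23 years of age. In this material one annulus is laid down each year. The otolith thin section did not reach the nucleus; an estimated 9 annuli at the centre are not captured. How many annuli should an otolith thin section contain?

One annulus per year gives 23 annuli over 23 years.
23 − 9 missed = 14 annuli expected in the prepared section.

14 annuli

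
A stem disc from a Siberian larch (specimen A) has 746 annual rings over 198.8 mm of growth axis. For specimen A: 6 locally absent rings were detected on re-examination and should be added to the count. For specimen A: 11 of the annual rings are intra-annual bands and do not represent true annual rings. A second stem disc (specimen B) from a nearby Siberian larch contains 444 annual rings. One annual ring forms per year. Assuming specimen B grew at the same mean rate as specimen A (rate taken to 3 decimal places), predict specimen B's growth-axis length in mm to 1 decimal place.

119.0 mm

Specimen A: true annual ring count = 746 − 11 + 6 = 741.
A: Extension rate ≈ 198.8 / 741 = 0.268 mm per year.
B's length ≈ 0.268 × 444 = 119.0 mm.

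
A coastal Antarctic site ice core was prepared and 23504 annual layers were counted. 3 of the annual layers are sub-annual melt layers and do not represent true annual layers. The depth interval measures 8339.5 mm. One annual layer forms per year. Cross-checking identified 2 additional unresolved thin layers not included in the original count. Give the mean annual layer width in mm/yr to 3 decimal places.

0.355 mm/yr

True annual layer count = 23504 − 3 + 2 = 23503.
Mean rate = 8339.5 mm / 23503 years ≈ 0.355 mm/yr.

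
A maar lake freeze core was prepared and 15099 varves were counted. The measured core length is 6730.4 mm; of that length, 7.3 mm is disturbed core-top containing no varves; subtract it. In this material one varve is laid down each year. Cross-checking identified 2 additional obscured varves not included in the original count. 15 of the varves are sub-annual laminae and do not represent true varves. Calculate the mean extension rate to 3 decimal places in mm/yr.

0.446 mm/yr

True varve count = 15099 − 15 + 2 = 15086.
Removing the 7.3 mm offcut leaves 6730.4 − 7.3 = 6723.1 mm.
6723.1 mm over 15086 years gives 6723.1 / 15086 ≈ 0.446 mm/yr.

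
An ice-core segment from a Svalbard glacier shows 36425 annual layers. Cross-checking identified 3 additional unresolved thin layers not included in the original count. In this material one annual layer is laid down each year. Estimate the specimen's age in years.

True annual layer count = 36425 + 3 = 36428.
One annual layer per year makes the duration 36428 years.

36428 years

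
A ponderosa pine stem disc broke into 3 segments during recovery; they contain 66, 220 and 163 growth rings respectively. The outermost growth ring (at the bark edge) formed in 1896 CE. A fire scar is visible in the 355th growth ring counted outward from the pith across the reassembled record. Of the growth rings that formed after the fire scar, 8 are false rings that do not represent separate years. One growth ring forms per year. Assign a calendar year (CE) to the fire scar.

Total growth rings = 66 + 220 + 163 = 449.
Between growth ring 355 and the bark edge there are 449 − 355 = 94 growth rings.
94 − 8 false = 86 true growth rings after the fire scar.
The growth ring at the bark edge is 1896 CE, so the fire scar dates to 1896 − 86 = 1810 CE.

1810 CE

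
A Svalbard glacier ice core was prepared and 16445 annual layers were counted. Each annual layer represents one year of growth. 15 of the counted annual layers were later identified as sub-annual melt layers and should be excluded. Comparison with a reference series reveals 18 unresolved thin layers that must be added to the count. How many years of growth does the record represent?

16448 years

True annual layer count = 16445 − 15 + 18 = 16448.
With a one-to-one annual layer periodicity this is 16448 years.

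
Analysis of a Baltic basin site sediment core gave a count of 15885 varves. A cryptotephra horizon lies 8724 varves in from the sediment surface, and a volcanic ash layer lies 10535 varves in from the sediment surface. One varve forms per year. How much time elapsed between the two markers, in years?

1811 yr

The two markers are separated by 10535 − 8724 = 1811 varves.
One varve per year makes the interval 1811 years.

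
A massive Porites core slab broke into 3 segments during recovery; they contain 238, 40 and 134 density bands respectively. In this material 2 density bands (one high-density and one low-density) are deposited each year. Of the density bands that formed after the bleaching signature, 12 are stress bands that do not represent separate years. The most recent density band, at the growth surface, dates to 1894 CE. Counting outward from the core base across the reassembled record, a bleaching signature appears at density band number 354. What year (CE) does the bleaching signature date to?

Total density bands = 238 + 40 + 134 = 412.
The bleaching signature sits at density band 354 from the core base, so 412 − 354 = 58 density bands formed after it.
Excluding 12 false density bands: 58 − 12 = 46.
Dividing by 2 density bands per year: 46 / 2 = 23 years.
1894 − 23 = 1871 CE.

1871 CE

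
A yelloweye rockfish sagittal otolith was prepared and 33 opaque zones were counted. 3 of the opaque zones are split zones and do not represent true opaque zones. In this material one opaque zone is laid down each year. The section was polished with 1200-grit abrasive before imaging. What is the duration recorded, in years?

After corrections the count is 33 − 3 = 30 opaque zones.
One opaque zone per year makes the duration 30 years.

30 years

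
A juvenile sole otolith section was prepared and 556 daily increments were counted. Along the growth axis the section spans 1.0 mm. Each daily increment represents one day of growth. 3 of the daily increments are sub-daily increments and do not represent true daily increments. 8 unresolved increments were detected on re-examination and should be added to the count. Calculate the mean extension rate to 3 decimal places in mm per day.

Adjusted count: 556 − 3 + 8 = 561 daily increments.
1.0 mm over 561 days gives 1.0 / 561 ≈ 0.002 mm per day.

0.002 mm per day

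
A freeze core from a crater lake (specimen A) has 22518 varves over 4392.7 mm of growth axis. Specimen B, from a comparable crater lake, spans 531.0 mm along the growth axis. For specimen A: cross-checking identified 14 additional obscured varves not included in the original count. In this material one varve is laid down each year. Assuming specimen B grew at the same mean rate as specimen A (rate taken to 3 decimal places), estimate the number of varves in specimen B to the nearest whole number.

Specimen A: adjusted count: 22518 + 14 = 22532 varves.
A: Extension rate ≈ 4392.7 / 22532 = 0.195 mm/year.
For B, 531.0 / 0.195 = 2723.08 years ≈ 2723 varves.

2723 varves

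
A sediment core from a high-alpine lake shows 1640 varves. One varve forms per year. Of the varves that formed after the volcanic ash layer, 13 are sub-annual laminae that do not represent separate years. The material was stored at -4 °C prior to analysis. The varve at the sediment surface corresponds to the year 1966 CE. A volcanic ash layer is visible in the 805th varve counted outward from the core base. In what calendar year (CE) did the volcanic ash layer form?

1144 CE

The volcanic ash layer sits at varve 805 from the core base, so 1640 − 805 = 835 varves formed after it.
Excluding 13 false varves: 835 − 13 = 822.
The varve at the sediment surface is 1966 CE, so the volcanic ash layer dates to 1966 − 822 = 1144 CE.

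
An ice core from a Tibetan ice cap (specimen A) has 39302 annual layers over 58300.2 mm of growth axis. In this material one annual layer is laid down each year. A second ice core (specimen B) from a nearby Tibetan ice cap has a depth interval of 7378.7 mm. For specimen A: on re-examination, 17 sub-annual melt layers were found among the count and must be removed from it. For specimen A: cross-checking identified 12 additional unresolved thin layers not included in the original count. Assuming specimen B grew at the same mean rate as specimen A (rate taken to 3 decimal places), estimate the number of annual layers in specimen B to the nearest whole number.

Specimen A: true annual layer count = 39302 − 17 + 12 = 39297.
A: 58300.2 mm over 39297 years gives 58300.2 / 39297 ≈ 1.484 mm/year.
Specimen B: 7378.7 mm / 1.484 mm per year = 4972.17 years ≈ 4972 annual layers.

4972 annual layers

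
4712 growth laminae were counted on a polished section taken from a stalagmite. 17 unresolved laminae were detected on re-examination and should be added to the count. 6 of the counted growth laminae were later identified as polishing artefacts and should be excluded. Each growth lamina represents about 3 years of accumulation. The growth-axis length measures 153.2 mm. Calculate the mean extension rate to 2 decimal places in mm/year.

0.01 mm/year

True growth lamina count = 4712 − 6 + 17 = 4723.
4723 growth laminae at 3 years each span 4723 × 3 = 14169 years.
Mean rate = 153.2 mm / 14169 years ≈ 0.01 mm/year.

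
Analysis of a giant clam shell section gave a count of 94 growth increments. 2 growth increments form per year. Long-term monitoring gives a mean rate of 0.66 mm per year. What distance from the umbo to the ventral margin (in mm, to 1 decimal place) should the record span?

Dividing by 2 growth increments per year: 94 / 2 = 47 years.
Predicted length = 0.66 mm/year × 47 years = 31.0 mm.

31.0 mm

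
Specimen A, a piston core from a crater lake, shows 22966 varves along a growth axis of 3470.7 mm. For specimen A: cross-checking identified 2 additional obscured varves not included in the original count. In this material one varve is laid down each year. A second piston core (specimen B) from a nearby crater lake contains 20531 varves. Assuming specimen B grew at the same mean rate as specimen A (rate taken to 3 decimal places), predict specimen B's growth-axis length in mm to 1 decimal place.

Specimen A: correcting the raw count gives 22966 + 2 = 22968 true varves.
A: Mean rate = 3470.7 mm / 22968 years ≈ 0.151 mm/year.
For B, 0.151 mm/year × 20531 years = 3100.2 mm.

3100.2 mm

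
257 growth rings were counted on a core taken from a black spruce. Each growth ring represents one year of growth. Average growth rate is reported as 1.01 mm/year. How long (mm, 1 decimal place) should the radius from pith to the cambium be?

259.6 mm

The record spans 257 years at 1.01 mm per year.
Length ≈ 1.01 × 257 = 259.6 mm.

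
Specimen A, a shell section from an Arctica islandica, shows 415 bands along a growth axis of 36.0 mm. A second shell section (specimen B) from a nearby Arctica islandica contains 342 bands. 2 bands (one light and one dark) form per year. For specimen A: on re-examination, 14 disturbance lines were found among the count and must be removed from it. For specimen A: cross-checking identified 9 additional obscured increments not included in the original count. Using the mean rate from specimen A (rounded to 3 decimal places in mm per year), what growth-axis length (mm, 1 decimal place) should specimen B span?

30.1 mm

Specimen A: after corrections the count is 415 − 14 + 9 = 410 bands.
Specimen A: 410 bands at 2 per year is 410 / 2 = 205 years.
A: 36.0 mm over 205 years gives 36.0 / 205 ≈ 0.176 mm per year.
Specimen B: 342 bands at 2 per year is 342 / 2 = 171 years. For B, 0.176 mm/year × 171 years = 30.1 mm.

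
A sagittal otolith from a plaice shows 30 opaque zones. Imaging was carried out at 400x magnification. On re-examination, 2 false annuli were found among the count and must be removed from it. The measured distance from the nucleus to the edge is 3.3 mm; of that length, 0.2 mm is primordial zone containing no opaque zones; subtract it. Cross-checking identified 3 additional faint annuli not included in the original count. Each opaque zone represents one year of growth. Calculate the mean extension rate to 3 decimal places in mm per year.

True opaque zone count = 30 − 2 + 3 = 31.
Net length = 3.3 − 0.2 = 3.1 mm.
Extension rate ≈ 3.1 / 31 = 0.100 mm per year.

0.100 mm per year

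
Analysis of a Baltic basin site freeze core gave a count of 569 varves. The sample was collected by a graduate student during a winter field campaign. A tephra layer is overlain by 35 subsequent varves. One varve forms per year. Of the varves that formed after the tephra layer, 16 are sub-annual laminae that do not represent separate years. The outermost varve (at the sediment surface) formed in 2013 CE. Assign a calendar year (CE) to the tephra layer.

1994 CE

35 varves formed after the tephra layer.
Removing the 16 false varves leaves 35 − 16 = 19 true varves beyond the tephra layer.
The varve at the sediment surface is 2013 CE, so the tephra layer dates to 2013 − 19 = 1994 CE.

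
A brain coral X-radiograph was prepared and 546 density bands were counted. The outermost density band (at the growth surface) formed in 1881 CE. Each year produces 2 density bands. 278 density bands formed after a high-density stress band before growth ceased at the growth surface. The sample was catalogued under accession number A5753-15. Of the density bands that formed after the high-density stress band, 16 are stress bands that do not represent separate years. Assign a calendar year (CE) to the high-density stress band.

There are 278 density bands younger than the high-density stress band.
Removing the 16 false density bands leaves 278 − 16 = 262 true density bands beyond the high-density stress band.
With 2 density bands per year, 262 / 2 = 131 years.
Counting back 131 years from 1881 CE places the high-density stress band in 1881 − 131 = 1750 CE.

1750 CE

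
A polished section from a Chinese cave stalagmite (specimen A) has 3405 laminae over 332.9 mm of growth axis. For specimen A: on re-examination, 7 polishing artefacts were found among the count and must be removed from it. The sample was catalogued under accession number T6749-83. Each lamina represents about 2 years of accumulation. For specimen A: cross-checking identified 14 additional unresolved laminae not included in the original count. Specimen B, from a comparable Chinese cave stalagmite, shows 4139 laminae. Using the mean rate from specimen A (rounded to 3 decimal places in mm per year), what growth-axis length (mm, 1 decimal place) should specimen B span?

405.6 mm

Specimen A: adjusted count: 3405 − 7 + 14 = 3412 laminae.
Specimen A: at 2 years per lamina, 3412 × 2 = 6824 years.
A: 332.9 mm over 6824 years gives 332.9 / 6824 ≈ 0.049 mm/yr.
Specimen B: 4139 laminae at 2 years each span 4139 × 2 = 8278 years. Length of B = 0.049 × 8278 = 405.6 mm.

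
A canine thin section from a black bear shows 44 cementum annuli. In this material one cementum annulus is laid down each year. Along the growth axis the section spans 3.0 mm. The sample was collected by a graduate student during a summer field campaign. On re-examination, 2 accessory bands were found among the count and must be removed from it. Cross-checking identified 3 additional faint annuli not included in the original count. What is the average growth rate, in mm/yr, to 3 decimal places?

After corrections the count is 44 − 2 + 3 = 45 cementum annuli.
Extension rate ≈ 3.0 / 45 = 0.067 mm/yr.

0.067 mm/yr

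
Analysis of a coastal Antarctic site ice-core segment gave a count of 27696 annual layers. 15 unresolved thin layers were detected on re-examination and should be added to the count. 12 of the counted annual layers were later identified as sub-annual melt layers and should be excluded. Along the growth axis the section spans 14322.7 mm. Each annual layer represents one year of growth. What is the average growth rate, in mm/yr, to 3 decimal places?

0.517 mm/yr

After corrections the count is 27696 − 12 + 15 = 27699 annual layers.
Extension rate ≈ 14322.7 / 27699 = 0.517 mm/yr.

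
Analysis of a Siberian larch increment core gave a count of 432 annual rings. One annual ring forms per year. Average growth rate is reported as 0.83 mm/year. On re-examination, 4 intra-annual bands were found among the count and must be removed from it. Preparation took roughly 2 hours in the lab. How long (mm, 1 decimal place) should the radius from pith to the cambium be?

After corrections the count is 432 − 4 = 428 annual rings.
Length ≈ 0.83 × 428 = 355.2 mm.

355.2 mm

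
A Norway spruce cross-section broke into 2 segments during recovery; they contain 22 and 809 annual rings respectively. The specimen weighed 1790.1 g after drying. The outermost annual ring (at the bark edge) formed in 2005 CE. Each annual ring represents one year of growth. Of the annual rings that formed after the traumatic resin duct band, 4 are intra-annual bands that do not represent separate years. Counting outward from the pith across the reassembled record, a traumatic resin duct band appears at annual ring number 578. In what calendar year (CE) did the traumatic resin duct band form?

Total annual rings = 22 + 809 = 831.
Between annual ring 578 and the bark edge there are 831 − 578 = 253 annual rings.
Removing the 4 false annual rings leaves 253 − 4 = 249 true annual rings beyond the traumatic resin duct band.
The annual ring at the bark edge is 2005 CE, so the traumatic resin duct band dates to 2005 − 249 = 1756 CE.

1756 CE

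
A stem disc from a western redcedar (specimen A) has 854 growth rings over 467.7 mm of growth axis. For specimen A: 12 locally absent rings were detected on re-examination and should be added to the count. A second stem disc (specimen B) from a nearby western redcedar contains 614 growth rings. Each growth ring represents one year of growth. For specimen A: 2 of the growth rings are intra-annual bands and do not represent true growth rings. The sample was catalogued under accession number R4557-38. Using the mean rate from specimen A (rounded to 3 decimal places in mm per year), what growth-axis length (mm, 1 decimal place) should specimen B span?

Specimen A: adjusted count: 854 − 2 + 12 = 864 growth rings.
A: Extension rate ≈ 467.7 / 864 = 0.541 mm/year.
For B, 0.541 mm/year × 614 years = 332.2 mm.

332.2 mm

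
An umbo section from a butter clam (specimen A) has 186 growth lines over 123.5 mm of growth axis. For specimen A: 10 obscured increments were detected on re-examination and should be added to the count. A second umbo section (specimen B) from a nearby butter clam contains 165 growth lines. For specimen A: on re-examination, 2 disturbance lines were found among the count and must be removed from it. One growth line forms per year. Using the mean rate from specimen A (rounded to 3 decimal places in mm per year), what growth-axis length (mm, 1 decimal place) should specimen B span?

105.1 mm

Specimen A: correcting the raw count gives 186 − 2 + 10 = 194 true growth lines.
A: 123.5 mm over 194 years gives 123.5 / 194 ≈ 0.637 mm/year.
B's length ≈ 0.637 × 165 = 105.1 mm.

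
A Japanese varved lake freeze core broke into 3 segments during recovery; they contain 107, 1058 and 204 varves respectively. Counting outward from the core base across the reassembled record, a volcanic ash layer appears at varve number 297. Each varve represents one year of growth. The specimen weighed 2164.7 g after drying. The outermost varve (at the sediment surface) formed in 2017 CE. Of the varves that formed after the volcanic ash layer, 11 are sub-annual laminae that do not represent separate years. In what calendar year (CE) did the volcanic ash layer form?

Total varves = 107 + 1058 + 204 = 1369.
Between varve 297 and the sediment surface there are 1369 − 297 = 1072 varves.
Removing the 11 false varves leaves 1072 − 11 = 1061 true varves beyond the volcanic ash layer.
The varve at the sediment surface is 2017 CE, so the volcanic ash layer dates to 2017 − 1061 = 956 CE.

956 CE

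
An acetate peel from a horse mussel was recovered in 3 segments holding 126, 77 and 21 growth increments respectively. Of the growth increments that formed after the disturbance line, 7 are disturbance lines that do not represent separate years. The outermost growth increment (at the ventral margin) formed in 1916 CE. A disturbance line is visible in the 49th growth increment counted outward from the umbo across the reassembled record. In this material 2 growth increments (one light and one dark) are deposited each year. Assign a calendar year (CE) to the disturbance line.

1832 CE

Total growth increments = 126 + 77 + 21 = 224.
The disturbance line sits at growth increment 49 from the umbo, so 224 − 49 = 175 growth increments formed after it.
Excluding 7 false growth increments: 175 − 7 = 168.
Dividing by 2 growth increments per year: 168 / 2 = 84 years.
Counting back 84 years from 1916 CE places the disturbance line in 1916 − 84 = 1832 CE.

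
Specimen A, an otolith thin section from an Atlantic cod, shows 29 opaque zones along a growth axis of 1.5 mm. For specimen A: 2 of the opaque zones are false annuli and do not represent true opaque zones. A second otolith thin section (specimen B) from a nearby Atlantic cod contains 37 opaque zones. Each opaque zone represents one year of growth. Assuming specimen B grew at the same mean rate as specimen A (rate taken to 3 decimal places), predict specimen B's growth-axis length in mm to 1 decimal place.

2.1 mm

Specimen A: correcting the raw count gives 29 − 2 = 27 true opaque zones.
A: Extension rate ≈ 1.5 / 27 = 0.056 mm/yr.
B's length ≈ 0.056 × 37 = 2.1 mm.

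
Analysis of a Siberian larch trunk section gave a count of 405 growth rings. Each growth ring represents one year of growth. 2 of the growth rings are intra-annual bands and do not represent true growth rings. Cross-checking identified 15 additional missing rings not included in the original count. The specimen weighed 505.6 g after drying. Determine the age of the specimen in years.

418 years

Adjusted count: 405 − 2 + 15 = 418 growth rings.
One growth ring per year makes the duration 418 years.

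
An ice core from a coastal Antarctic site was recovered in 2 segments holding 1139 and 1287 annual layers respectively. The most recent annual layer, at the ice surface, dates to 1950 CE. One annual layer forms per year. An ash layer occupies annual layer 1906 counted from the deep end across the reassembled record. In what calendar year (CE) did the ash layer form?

1430 CE

Total annual layers = 1139 + 1287 = 2426.
The ash layer sits at annual layer 1906 from the deep end, so 2426 − 1906 = 520 annual layers formed after it.
The annual layer at the ice surface is 1950 CE, so the ash layer dates to 1950 − 520 = 1430 CE.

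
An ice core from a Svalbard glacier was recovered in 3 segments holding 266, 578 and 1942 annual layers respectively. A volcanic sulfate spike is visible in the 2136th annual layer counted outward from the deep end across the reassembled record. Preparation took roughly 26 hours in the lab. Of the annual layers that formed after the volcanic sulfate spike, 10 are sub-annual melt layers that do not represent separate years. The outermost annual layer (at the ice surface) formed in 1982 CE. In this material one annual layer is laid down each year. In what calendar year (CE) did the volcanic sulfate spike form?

Total annual layers = 266 + 578 + 1942 = 2786.
Between annual layer 2136 and the ice surface there are 2786 − 2136 = 650 annual layers.
Removing the 10 false annual layers leaves 650 − 10 = 640 true annual layers beyond the volcanic sulfate spike.
The annual layer at the ice surface is 1982 CE, so the volcanic sulfate spike dates to 1982 − 640 = 1342 CE.

1342 CE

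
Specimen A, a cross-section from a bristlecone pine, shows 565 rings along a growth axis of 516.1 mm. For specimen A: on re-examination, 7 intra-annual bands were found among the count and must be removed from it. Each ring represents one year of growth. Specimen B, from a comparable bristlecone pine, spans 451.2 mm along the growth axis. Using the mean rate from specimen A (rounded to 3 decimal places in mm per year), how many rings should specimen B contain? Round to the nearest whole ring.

Specimen A: adjusted count: 565 − 7 = 558 rings.
A: 516.1 mm over 558 years gives 516.1 / 558 ≈ 0.925 mm per year.
For B, 451.2 / 0.925 = 487.78 years ≈ 488 rings.

488 rings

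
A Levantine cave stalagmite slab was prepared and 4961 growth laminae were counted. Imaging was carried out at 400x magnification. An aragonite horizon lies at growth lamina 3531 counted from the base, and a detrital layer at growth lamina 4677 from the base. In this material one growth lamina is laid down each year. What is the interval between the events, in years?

1146 years

The two markers are separated by 4677 − 3531 = 1146 growth laminae.
That is 1146 years at one growth lamina per year.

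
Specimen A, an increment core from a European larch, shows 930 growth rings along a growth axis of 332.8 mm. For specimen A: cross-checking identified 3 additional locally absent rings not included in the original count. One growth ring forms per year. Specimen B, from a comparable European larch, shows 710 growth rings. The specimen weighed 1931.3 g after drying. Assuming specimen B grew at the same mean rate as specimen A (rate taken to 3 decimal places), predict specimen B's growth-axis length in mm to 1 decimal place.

253.5 mm

Specimen A: correcting the raw count gives 930 + 3 = 933 true growth rings.
A: 332.8 mm over 933 years gives 332.8 / 933 ≈ 0.357 mm per year.
B's length ≈ 0.357 × 710 = 253.5 mm.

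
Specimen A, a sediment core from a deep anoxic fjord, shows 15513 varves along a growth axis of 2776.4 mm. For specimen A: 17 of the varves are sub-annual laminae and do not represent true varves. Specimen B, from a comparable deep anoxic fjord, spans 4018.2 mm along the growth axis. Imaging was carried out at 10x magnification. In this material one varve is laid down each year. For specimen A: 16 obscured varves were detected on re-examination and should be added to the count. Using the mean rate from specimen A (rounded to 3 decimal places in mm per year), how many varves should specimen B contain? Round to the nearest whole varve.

22448 varves

Specimen A: adjusted count: 15513 − 17 + 16 = 15512 varves.
A: Mean rate = 2776.4 mm / 15512 years ≈ 0.179 mm/yr.
B spans 4018.2 / 0.179 = 22448.04 years ≈ 22448 varves.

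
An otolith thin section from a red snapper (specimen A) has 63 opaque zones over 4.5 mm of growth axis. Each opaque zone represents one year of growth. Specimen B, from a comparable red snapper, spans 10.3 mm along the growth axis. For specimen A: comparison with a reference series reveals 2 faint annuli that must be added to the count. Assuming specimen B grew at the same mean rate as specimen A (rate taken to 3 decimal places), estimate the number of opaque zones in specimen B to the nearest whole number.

Specimen A: correcting the raw count gives 63 + 2 = 65 true opaque zones.
A: Extension rate ≈ 4.5 / 65 = 0.069 mm/year.
For B, 10.3 / 0.069 = 149.28 years ≈ 149 opaque zones.

149 opaque zones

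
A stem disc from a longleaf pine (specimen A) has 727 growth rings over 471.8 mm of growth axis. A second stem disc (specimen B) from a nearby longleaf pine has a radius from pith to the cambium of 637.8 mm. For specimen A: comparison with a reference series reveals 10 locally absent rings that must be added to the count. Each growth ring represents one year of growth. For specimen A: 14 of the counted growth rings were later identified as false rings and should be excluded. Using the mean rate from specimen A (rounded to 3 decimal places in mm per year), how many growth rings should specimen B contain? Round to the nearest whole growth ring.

Specimen A: after corrections the count is 727 − 14 + 10 = 723 growth rings.
A: Extension rate ≈ 471.8 / 723 = 0.653 mm/yr.
B spans 637.8 / 0.653 = 976.72 years ≈ 977 growth rings.

977 growth rings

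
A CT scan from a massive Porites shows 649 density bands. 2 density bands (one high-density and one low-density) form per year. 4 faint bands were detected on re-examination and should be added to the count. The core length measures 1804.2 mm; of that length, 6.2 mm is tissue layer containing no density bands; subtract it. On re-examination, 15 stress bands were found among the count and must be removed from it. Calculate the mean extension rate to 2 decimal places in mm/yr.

True density band count = 649 − 15 + 4 = 638.
638 density bands at 2 per year is 638 / 2 = 319 years.
Net length = 1804.2 − 6.2 = 1798.0 mm.
Extension rate ≈ 1798.0 / 319 = 5.64 mm/yr.

5.64 mm/yr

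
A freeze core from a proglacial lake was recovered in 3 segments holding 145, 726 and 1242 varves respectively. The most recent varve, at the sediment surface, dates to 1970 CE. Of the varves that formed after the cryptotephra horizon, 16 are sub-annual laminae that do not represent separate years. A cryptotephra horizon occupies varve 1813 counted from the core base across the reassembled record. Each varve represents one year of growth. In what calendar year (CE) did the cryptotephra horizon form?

Total varves = 145 + 726 + 1242 = 2113.
Between varve 1813 and the sediment surface there are 2113 − 1813 = 300 varves.
Excluding 16 false varves: 300 − 16 = 284.
1970 − 284 = 1686 CE.

1686 CE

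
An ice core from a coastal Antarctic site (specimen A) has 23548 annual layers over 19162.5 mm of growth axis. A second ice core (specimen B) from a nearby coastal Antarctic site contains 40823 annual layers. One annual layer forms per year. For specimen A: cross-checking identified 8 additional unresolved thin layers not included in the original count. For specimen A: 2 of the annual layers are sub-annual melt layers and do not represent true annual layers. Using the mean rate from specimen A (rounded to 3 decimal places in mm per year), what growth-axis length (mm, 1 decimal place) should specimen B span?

33229.9 mm

Specimen A: true annual layer count = 23548 − 2 + 8 = 23554.
A: Extension rate ≈ 19162.5 / 23554 = 0.814 mm/year.
B's length ≈ 0.814 × 40823 = 33229.9 mm.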